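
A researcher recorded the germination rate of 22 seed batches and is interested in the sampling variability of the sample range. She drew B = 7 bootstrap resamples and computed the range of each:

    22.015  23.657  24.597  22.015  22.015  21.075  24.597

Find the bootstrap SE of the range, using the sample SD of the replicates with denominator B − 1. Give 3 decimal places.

SE* = 1.414

Bootstrap SE is the standard deviation of the 7 replicate ranges.
Mean of replicates: (22.015 + 23.657 + 24.597 + 22.015 + 22.015 + 21.075 + 24.597) / 7 = 159.9710 / 7 = 22.8530
Sum of squared deviations: (−0.8380)² + (+0.8040)² + (+1.7440)² + (−0.8380)² + (−0.8380)² + (−1.7780)² + (+1.7440)² = 11.9975
Variance = 11.9975 / 6 = 1.9996
SE* = √1.9996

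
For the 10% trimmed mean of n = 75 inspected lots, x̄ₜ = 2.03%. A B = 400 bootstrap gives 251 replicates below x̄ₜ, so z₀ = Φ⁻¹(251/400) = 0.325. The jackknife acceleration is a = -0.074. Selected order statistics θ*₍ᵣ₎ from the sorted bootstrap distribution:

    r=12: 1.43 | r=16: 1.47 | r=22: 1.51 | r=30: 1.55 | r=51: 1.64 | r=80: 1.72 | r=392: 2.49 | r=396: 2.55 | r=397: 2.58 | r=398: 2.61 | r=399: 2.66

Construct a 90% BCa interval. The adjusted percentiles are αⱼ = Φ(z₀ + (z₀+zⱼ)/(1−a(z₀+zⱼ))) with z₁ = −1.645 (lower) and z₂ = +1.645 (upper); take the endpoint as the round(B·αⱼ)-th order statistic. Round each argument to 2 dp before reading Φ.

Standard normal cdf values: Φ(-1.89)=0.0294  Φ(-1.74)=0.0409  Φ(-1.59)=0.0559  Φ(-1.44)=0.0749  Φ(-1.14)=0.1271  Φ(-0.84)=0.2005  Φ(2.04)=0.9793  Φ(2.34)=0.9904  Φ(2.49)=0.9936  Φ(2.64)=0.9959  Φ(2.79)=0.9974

Lower: z₀ + z₁ = 0.325 + (-1.645) = -1.320; 1 − a(z₀+z₁) = 1 − (-0.074)(-1.320) = 0.9023; argument = 0.325 + (-1.320)/0.9023 = -1.1379 → -1.14.
α₁ = Φ(-1.14) = 0.1271; rank = round(400 × 0.1271) = 51; θ*₍51₎ = 1.64.
Upper: z₀ + z₂ = 1.970; 1 − a(z₀+z₂) = 1.1458; argument = 2.0444 → 2.04; α₂ = 0.9793; rank = 392; θ*₍392₎ = 2.49.

(1.64, 2.49)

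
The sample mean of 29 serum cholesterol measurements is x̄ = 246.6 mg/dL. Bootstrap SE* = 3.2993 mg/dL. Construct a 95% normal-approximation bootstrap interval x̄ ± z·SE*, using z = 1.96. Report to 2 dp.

Margin = 1.96 × 3.2993 = 6.467
Interval: 246.6 ± 6.467

(240.13, 253.07)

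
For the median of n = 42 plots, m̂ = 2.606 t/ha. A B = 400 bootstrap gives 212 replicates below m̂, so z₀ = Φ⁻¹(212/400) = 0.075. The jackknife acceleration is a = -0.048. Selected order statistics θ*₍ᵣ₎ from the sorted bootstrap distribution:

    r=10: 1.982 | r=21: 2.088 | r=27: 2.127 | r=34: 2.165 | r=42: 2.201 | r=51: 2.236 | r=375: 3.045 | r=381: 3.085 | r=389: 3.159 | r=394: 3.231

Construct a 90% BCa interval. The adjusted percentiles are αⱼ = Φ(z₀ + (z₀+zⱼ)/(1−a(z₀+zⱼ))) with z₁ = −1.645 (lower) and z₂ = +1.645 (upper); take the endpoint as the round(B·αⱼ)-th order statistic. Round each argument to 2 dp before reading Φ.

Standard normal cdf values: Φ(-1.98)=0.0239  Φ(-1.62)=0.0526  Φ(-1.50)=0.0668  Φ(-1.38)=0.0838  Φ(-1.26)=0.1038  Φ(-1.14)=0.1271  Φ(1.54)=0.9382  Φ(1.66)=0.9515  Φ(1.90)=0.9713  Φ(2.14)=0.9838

(2.088, 3.085)

Lower: z₀ + z₁ = 0.075 + (-1.645) = -1.570; 1 − a(z₀+z₁) = 1 − (-0.048)(-1.570) = 0.9246; argument = 0.075 + (-1.570)/0.9246 = -1.6230 → -1.62.
α₁ = Φ(-1.62) = 0.0526; rank = round(400 × 0.0526) = 21; θ*₍21₎ = 2.088.
Upper: z₀ + z₂ = 1.720; 1 − a(z₀+z₂) = 1.0826; argument = 1.6638 → 1.66; α₂ = 0.9515; rank = 381; θ*₍381₎ = 3.085.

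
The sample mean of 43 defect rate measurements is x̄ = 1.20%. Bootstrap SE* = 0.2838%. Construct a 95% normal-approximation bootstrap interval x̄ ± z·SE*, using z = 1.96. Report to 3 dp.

(0.644, 1.756)

Margin = 1.96 × 0.2838 = 0.5562
Interval: 1.20 ± 0.5562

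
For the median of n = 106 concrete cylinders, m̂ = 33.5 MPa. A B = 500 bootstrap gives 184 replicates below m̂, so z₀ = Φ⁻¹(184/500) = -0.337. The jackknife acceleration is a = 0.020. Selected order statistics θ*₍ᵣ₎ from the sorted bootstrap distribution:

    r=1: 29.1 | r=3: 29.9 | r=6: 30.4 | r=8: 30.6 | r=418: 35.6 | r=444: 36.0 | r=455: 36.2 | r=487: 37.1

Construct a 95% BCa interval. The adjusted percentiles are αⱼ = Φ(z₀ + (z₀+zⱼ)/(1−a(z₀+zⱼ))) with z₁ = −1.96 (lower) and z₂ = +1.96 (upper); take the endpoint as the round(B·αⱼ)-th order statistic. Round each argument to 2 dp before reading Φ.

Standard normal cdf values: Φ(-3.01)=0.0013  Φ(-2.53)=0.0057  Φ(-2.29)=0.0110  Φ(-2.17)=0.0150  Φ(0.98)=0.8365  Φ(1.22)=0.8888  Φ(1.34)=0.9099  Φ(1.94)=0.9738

Lower: z₀ + z₁ = -0.337 + (-1.960) = -2.297; 1 − a(z₀+z₁) = 1 − (0.020)(-2.297) = 1.0459; argument = -0.337 + (-2.297)/1.0459 = -2.5331 → -2.53.
α₁ = Φ(-2.53) = 0.0057; rank = round(500 × 0.0057) = 3; θ*₍3₎ = 29.9.
Upper: z₀ + z₂ = 1.623; 1 − a(z₀+z₂) = 0.9675; argument = 1.3405 → 1.34; α₂ = 0.9099; rank = 455; θ*₍455₎ = 36.2.

(29.9, 36.2)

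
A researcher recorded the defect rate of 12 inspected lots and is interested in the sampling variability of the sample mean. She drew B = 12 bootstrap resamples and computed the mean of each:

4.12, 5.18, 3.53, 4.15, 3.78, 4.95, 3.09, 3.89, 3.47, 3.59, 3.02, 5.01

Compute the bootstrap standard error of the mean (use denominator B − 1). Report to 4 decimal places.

SE* = 0.7303

Bootstrap SE is the standard deviation of the 12 replicate means.
Mean of replicates: (4.12 + 5.18 + 3.53 + 4.15 + 3.78 + 4.95 + 3.09 + 3.89 + 3.47 + 3.59 + 3.02 + 5.01) / 12 = 47.78000 / 12 = 3.98167
Sum of squared deviations: (+0.13833)² + (+1.19833)² + (−0.45167)² + (+0.16833)² + (−0.20167)² + (+0.96833)² + (−0.89167)² + (−0.09167)² + (−0.51167)² + (−0.39167)² + (−0.96167)² + (+1.02833)² = 5.86677
Variance = 5.86677 / 11 = 0.53334
SE* = √0.53334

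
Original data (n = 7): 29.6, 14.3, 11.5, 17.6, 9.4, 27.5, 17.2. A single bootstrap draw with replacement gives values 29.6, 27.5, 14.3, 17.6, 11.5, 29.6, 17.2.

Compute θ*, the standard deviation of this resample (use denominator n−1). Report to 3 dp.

θ* = 7.652

Mean = 21.0429; sum of squared deviations = 351.2971
s² = 351.2971 / 6 = 58.5495
s = √58.5495 = 7.652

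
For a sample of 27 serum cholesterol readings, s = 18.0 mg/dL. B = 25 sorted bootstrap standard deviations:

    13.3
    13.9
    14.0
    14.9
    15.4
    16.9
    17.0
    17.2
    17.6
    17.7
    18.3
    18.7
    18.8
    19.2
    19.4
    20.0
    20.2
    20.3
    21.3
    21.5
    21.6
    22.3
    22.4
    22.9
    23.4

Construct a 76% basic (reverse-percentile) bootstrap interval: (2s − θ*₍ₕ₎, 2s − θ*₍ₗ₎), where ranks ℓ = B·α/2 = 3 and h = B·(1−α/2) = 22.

(13.7, 22.0)

Percentile endpoints at ranks 3 and 22: θ*₍3₎ = 14.0, θ*₍22₎ = 22.3.
Basic interval reflects these around s:
  lower = 2 × 18.0 − 22.3 = 13.7
  upper = 2 × 18.0 − 14.0 = 22.0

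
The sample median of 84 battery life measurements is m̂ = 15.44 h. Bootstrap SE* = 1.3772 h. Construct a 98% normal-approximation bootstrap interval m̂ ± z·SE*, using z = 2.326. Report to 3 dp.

Margin = 2.326 × 1.3772 = 3.2034
Interval: 15.44 ± 3.2034

(12.237, 18.643)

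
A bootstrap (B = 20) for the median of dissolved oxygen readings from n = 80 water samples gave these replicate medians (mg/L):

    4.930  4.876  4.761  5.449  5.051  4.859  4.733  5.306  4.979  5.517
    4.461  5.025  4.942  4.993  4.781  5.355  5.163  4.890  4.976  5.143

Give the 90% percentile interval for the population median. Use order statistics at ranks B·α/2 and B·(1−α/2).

(4.461, 5.449)

Sorted replicates: 4.461, 4.733, 4.761, 4.781, 4.859, 4.876, 4.890, 4.930, 4.942, 4.976, 4.979, 4.993, 5.025, 5.051, 5.143, 5.163, 5.306, 5.355, 5.449, 5.517
α = 0.10; lower rank = 20 × 0.050 = 1; upper rank = 20 × 0.950 = 19.
The 1st smallest replicate is 4.461; the 19th is 5.449.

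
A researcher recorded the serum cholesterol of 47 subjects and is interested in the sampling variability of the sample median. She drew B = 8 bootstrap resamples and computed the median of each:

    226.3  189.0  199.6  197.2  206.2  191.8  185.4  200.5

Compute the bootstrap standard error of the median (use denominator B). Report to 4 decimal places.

SE* = 11.9257

Bootstrap SE is the standard deviation of the 8 replicate medians.
Mean of replicates: (226.3 + 189.0 + 199.6 + 197.2 + 206.2 + 191.8 + 185.4 + 200.5) / 8 = 1596.00000 / 8 = 199.50000
Sum of squared deviations: (+26.80000)² + (−10.50000)² + (+0.10000)² + (−2.30000)² + (+6.70000)² + (−7.70000)² + (−14.10000)² + (+1.00000)² = 1137.78000
Variance = 1137.78000 / 8 = 142.22250
SE* = √142.22250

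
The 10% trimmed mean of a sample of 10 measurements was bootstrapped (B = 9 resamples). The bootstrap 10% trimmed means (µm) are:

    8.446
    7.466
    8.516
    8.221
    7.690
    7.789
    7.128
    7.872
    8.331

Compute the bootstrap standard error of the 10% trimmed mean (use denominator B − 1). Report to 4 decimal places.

SE* = 0.4735

Bootstrap SE is the standard deviation of the 9 replicate 10% trimmed means.
Mean of replicates: (8.446 + 7.466 + 8.516 + 8.221 + 7.690 + 7.789 + 7.128 + 7.872 + 8.331) / 9 = 71.45900 / 9 = 7.93989
Sum of squared deviations: (+0.50611)² + (−0.47389)² + (+0.57611)² + (+0.28111)² + (−0.24989)² + (−0.15089)² + (−0.81189)² + (−0.06789)² + (+0.39111)² = 1.79360
Variance = 1.79360 / 8 = 0.22420
SE* = √0.22420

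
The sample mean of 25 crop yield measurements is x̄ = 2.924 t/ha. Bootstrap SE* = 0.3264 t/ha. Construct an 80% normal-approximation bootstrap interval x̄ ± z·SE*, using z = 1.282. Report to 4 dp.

(2.5056, 3.3424)

Margin = 1.282 × 0.3264 = 0.41844
Interval: 2.924 ± 0.41844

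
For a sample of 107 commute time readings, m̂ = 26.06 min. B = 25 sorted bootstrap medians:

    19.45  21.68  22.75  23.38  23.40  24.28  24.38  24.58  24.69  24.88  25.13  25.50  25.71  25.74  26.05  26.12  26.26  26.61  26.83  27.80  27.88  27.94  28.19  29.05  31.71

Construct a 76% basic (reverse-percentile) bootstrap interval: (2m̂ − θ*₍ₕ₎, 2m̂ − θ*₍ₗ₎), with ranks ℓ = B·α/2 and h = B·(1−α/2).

Percentile endpoints at ranks 3 and 22: θ*₍3₎ = 22.75, θ*₍22₎ = 27.94.
Basic interval reflects these around m̂:
  lower = 2 × 26.06 − 27.94 = 24.18
  upper = 2 × 26.06 − 22.75 = 29.37

(24.18, 29.37)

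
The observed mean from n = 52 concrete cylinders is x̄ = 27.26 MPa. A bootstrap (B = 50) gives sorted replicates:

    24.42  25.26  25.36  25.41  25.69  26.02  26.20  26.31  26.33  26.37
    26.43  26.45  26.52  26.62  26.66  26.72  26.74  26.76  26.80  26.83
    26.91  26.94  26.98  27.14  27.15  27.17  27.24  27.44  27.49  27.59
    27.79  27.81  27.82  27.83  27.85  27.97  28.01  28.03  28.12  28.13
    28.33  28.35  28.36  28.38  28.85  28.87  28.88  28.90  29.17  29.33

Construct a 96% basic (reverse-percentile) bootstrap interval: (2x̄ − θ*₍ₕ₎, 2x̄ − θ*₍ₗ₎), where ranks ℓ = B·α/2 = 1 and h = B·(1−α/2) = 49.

Percentile endpoints at ranks 1 and 49: θ*₍1₎ = 24.42, θ*₍49₎ = 29.17.
Basic interval reflects these around x̄:
  lower = 2 × 27.26 − 29.17 = 25.35
  upper = 2 × 27.26 − 24.42 = 30.10

(25.35, 30.10)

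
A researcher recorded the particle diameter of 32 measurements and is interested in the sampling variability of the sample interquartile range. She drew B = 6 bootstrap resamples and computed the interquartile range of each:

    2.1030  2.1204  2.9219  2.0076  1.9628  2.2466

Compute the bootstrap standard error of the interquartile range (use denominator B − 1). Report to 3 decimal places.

SE* = 0.354

Bootstrap SE is the standard deviation of the 6 replicate interquartile ranges.
Mean of replicates: (2.1030 + 2.1204 + 2.9219 + 2.0076 + 1.9628 + 2.2466) / 6 = 13.36230 / 6 = 2.22705
Sum of squared deviations: (−0.12405)² + (−0.10665)² + (+0.69485)² + (−0.21945)² + (−0.26425)² + (+0.01955)² = 0.62795
Variance = 0.62795 / 5 = 0.12559
SE* = √0.12559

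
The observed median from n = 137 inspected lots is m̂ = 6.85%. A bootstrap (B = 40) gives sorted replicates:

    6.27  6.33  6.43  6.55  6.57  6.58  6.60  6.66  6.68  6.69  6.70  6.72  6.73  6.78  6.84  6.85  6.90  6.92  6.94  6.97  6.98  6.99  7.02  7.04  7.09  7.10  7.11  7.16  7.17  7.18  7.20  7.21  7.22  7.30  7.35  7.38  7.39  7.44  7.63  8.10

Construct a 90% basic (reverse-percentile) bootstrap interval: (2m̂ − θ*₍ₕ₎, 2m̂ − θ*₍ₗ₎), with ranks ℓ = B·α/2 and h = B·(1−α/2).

(6.26, 7.37)

Percentile endpoints at ranks 2 and 38: θ*₍2₎ = 6.33, θ*₍38₎ = 7.44.
Basic interval reflects these around m̂:
  lower = 2 × 6.85 − 7.44 = 6.26
  upper = 2 × 6.85 − 6.33 = 7.37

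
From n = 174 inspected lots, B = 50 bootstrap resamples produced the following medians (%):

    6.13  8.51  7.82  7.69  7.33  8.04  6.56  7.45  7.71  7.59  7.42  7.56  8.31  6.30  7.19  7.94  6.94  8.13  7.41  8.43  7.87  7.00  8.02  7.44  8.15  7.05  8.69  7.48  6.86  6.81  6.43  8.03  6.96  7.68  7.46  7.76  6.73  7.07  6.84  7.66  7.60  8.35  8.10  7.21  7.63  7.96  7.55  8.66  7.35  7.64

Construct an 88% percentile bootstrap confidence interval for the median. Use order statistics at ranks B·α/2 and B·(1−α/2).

Sorted replicates: 6.13, 6.30, 6.43, 6.56, 6.73, 6.81, 6.84, 6.86, 6.94, 6.96, 7.00, 7.05, 7.07, 7.19, 7.21, 7.33, 7.35, 7.41, 7.42, 7.44, 7.45, 7.46, 7.48, 7.55, 7.56, 7.59, 7.60, 7.63, 7.64, 7.66, 7.68, 7.69, 7.71, 7.76, 7.82, 7.87, 7.94, 7.96, 8.02, 8.03, 8.04, 8.10, 8.13, 8.15, 8.31, 8.35, 8.43, 8.51, 8.66, 8.69
α = 0.12; lower rank = 50 × 0.060 = 3; upper rank = 50 × 0.940 = 47.
The 3rd smallest replicate is 6.43; the 47th is 8.43.

(6.43, 8.43)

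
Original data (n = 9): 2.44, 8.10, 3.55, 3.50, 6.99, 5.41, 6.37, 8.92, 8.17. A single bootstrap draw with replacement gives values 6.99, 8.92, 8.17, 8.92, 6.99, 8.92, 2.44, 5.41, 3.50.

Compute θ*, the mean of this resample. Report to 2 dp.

θ* = 6.70

Mean = (6.99 + 8.92 + 8.17 + 8.92 + 6.99 + 8.92 + 2.44 + 5.41 + 3.50) / 9 = 60.260 / 9 = 6.70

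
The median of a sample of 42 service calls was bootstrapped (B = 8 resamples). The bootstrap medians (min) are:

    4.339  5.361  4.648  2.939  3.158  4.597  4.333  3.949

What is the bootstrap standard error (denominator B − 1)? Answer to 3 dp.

SE* = 0.799

Bootstrap SE is the standard deviation of the 8 replicate medians.
Mean of replicates: (4.339 + 5.361 + 4.648 + 2.939 + 3.158 + 4.597 + 4.333 + 3.949) / 8 = 33.3240 / 8 = 4.1655
Sum of squared deviations: (+0.1735)² + (+1.1955)² + (+0.4825)² + (−1.2265)² + (−1.0075)² + (+0.4315)² + (+0.1675)² + (−0.2165)² = 4.4726
Variance = 4.4726 / 7 = 0.6389
SE* = √0.6389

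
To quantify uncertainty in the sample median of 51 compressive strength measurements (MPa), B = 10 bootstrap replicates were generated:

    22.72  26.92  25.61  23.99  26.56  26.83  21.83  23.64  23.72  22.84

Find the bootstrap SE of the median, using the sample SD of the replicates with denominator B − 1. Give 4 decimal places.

Bootstrap SE is the standard deviation of the 10 replicate medians.
Mean of replicates: (22.72 + 26.92 + 25.61 + 23.99 + 26.56 + 26.83 + 21.83 + 23.64 + 23.72 + 22.84) / 10 = 244.66000 / 10 = 24.46600
Sum of squared deviations: (−1.74600)² + (+2.45400)² + (+1.14400)² + (−0.47600)² + (+2.09400)² + (+2.36400)² + (−2.63600)² + (−0.82600)² + (−0.74600)² + (−1.62600)² = 31.41044
Variance = 31.41044 / 9 = 3.49005
SE* = √3.49005

SE* = 1.8682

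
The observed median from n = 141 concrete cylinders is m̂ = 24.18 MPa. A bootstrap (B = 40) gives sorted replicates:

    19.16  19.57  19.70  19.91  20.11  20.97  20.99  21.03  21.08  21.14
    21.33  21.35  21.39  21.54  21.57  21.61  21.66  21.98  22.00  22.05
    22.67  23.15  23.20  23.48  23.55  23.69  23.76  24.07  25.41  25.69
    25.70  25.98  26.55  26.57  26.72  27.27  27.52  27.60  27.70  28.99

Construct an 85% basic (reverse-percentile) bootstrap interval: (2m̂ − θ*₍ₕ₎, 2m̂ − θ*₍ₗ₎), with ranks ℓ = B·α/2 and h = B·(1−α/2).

Percentile endpoints at ranks 3 and 37: θ*₍3₎ = 19.70, θ*₍37₎ = 27.52.
Basic interval reflects these around m̂:
  lower = 2 × 24.18 − 27.52 = 20.84
  upper = 2 × 24.18 − 19.70 = 28.66

(20.84, 28.66)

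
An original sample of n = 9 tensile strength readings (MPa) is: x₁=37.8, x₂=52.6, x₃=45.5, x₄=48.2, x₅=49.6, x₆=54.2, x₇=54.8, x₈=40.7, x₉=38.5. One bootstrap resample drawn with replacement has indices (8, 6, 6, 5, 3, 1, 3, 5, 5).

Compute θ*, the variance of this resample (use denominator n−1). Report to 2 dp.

θ* = 31.41

Resample values: 40.7, 54.2, 54.2, 49.6, 45.5, 37.8, 45.5, 49.6, 49.6.
Mean = 47.4111; sum of squared deviations = 251.2689
s² = 251.2689 / 8 = 31.4086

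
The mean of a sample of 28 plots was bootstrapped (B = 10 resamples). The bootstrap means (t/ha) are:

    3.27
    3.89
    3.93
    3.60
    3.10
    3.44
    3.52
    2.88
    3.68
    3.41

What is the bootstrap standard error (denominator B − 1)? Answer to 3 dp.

SE* = 0.330

Bootstrap SE is the standard deviation of the 10 replicate means.
Mean of replicates: (3.27 + 3.89 + 3.93 + 3.60 + 3.10 + 3.44 + 3.52 + 2.88 + 3.68 + 3.41) / 10 = 34.7200 / 10 = 3.4720
Sum of squared deviations: (−0.2020)² + (+0.4180)² + (+0.4580)² + (+0.1280)² + (−0.3720)² + (−0.0320)² + (+0.0480)² + (−0.5920)² + (+0.2080)² + (−0.0620)² = 0.9810
Variance = 0.9810 / 9 = 0.1090
SE* = √0.1090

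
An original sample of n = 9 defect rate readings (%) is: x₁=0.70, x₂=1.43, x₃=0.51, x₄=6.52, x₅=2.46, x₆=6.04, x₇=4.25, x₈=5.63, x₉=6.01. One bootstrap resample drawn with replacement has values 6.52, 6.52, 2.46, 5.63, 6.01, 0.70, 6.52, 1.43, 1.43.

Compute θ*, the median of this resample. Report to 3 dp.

Sorted: 0.70, 1.43, 1.43, 2.46, 5.63, 6.01, 6.52, 6.52, 6.52
Median = middle value = 5.630

θ* = 5.630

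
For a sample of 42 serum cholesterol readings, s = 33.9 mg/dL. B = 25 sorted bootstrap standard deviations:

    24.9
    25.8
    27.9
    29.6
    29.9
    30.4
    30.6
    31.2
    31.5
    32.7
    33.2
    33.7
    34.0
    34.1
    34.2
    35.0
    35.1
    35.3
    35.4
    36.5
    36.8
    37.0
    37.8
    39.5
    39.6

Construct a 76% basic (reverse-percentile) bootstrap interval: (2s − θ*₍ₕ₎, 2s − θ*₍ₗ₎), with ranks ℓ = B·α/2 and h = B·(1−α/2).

(30.8, 39.9)

Percentile endpoints at ranks 3 and 22: θ*₍3₎ = 27.9, θ*₍22₎ = 37.0.
Basic interval reflects these around s:
  lower = 2 × 33.9 − 37.0 = 30.8
  upper = 2 × 33.9 − 27.9 = 39.9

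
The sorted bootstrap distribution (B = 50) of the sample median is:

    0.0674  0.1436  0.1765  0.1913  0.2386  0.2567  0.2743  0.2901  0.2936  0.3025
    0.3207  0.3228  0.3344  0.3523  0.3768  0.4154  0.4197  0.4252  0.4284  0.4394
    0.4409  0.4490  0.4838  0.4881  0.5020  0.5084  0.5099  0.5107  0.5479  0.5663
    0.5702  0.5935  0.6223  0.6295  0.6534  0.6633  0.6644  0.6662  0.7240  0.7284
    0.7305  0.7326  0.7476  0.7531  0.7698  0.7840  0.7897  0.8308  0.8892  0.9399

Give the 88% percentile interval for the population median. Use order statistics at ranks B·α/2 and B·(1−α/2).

(0.1765, 0.7897)

α = 0.12; lower rank = 50 × 0.060 = 3; upper rank = 50 × 0.940 = 47.
The 3rd smallest replicate is 0.1765; the 47th is 0.7897.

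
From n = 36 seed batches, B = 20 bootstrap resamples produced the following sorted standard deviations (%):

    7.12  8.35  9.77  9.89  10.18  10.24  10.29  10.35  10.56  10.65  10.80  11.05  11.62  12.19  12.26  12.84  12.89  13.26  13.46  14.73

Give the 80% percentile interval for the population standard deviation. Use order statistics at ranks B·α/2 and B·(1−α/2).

α = 0.20; lower rank = 20 × 0.100 = 2; upper rank = 20 × 0.900 = 18.
The 2nd smallest replicate is 8.35; the 18th is 13.26.

(8.35, 13.26)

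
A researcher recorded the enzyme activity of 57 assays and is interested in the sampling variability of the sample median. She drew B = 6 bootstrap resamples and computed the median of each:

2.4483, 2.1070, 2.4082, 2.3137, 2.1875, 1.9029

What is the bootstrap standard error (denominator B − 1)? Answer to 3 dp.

SE* = 0.205

Bootstrap SE is the standard deviation of the 6 replicate medians.
Mean of replicates: (2.4483 + 2.1070 + 2.4082 + 2.3137 + 2.1875 + 1.9029) / 6 = 13.36760 / 6 = 2.22793
Sum of squared deviations: (+0.22037)² + (−0.12093)² + (+0.18027)² + (+0.08577)² + (−0.04043)² + (−0.32503)² = 0.21032
Variance = 0.21032 / 5 = 0.04206
SE* = √0.04206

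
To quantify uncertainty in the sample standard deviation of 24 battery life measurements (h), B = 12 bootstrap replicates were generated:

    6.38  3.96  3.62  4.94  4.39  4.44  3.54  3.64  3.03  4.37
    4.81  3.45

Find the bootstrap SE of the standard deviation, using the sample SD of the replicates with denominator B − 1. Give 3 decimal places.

SE* = 0.898

Bootstrap SE is the standard deviation of the 12 replicate standard deviations.
Mean of replicates: (6.38 + 3.96 + 3.62 + 4.94 + 4.39 + 4.44 + 3.54 + 3.64 + 3.03 + 4.37 + 4.81 + 3.45) / 12 = 50.5700 / 12 = 4.2142
Sum of squared deviations: (+2.1658)² + (−0.2542)² + (−0.5942)² + (+0.7258)² + (+0.1758)² + (+0.2258)² + (−0.6742)² + (−0.5742)² + (−1.1842)² + (+0.1558)² + (+0.5958)² + (−0.7642)² = 8.8669
Variance = 8.8669 / 11 = 0.8061
SE* = √0.8061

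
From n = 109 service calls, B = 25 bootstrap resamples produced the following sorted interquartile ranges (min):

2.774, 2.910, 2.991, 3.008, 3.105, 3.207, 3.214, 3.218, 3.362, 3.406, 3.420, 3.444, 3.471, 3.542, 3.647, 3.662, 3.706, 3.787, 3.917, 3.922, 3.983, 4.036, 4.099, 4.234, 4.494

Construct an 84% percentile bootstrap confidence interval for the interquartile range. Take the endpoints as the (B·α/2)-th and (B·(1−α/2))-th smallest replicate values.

(2.910, 4.099)

α = 0.16; lower rank = 25 × 0.080 = 2; upper rank = 25 × 0.920 = 23.
The 2nd smallest replicate is 2.910; the 23rd is 4.099.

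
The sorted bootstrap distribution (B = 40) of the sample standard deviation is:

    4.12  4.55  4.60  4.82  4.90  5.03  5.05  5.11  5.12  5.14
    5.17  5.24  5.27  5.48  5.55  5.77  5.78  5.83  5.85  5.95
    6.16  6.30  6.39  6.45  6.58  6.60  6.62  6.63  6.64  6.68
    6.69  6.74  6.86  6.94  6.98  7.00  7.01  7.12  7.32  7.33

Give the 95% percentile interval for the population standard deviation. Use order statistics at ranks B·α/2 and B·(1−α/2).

(4.12, 7.32)

α = 0.05; lower rank = 40 × 0.025 = 1; upper rank = 40 × 0.975 = 39.
The 1st smallest replicate is 4.12; the 39th is 7.32.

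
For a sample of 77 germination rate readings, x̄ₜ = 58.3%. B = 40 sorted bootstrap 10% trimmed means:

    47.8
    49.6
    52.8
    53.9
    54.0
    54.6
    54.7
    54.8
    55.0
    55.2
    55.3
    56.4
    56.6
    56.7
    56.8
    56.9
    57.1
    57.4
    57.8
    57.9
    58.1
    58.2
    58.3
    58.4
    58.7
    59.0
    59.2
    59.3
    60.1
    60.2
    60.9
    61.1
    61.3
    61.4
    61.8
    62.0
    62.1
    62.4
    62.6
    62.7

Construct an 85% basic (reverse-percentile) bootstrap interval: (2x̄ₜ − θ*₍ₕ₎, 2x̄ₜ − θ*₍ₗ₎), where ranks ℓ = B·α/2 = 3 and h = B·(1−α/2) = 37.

Percentile endpoints at ranks 3 and 37: θ*₍3₎ = 52.8, θ*₍37₎ = 62.1.
Basic interval reflects these around x̄ₜ:
  lower = 2 × 58.3 − 62.1 = 54.5
  upper = 2 × 58.3 − 52.8 = 63.8

(54.5, 63.8)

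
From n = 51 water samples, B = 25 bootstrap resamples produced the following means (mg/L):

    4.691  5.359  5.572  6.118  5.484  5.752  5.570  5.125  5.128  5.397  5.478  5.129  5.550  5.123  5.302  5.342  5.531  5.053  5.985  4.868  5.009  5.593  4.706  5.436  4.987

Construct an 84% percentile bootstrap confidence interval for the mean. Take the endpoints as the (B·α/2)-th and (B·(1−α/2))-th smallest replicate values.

Sorted replicates: 4.691, 4.706, 4.868, 4.987, 5.009, 5.053, 5.123, 5.125, 5.128, 5.129, 5.302, 5.342, 5.359, 5.397, 5.436, 5.478, 5.484, 5.531, 5.550, 5.570, 5.572, 5.593, 5.752, 5.985, 6.118
α = 0.16; lower rank = 25 × 0.080 = 2; upper rank = 25 × 0.920 = 23.
The 2nd smallest replicate is 4.706; the 23rd is 5.752.

(4.706, 5.752)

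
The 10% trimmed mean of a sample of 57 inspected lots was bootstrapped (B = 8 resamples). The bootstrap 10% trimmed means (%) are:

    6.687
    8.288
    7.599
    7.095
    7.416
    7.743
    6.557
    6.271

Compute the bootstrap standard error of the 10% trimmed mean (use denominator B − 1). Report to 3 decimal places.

SE* = 0.680

Bootstrap SE is the standard deviation of the 8 replicate 10% trimmed means.
Mean of replicates: (6.687 + 8.288 + 7.599 + 7.095 + 7.416 + 7.743 + 6.557 + 6.271) / 8 = 57.6560 / 8 = 7.2070
Sum of squared deviations: (−0.5200)² + (+1.0810)² + (+0.3920)² + (−0.1120)² + (+0.2090)² + (+0.5360)² + (−0.6500)² + (−0.9360)² = 3.2347
Variance = 3.2347 / 7 = 0.4621
SE* = √0.4621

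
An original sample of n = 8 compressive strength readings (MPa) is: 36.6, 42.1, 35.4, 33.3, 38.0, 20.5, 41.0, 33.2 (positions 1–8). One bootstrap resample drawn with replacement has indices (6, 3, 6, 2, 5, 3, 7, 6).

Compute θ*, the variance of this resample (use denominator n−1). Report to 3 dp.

Resample values: 20.5, 35.4, 20.5, 42.1, 38.0, 35.4, 41.0, 20.5.
Mean = 31.6750; sum of squared deviations = 638.0350
s² = 638.0350 / 7 = 91.1479

θ* = 91.148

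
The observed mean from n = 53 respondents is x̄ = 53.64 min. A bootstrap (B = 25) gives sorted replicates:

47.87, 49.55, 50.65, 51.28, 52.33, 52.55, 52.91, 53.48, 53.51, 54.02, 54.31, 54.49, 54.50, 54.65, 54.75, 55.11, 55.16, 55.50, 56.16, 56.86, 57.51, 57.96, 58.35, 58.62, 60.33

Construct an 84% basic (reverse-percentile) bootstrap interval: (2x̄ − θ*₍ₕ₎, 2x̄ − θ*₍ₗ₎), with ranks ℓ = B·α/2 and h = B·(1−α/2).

(48.93, 57.73)

Percentile endpoints at ranks 2 and 23: θ*₍2₎ = 49.55, θ*₍23₎ = 58.35.
Basic interval reflects these around x̄:
  lower = 2 × 53.64 − 58.35 = 48.93
  upper = 2 × 53.64 − 49.55 = 57.73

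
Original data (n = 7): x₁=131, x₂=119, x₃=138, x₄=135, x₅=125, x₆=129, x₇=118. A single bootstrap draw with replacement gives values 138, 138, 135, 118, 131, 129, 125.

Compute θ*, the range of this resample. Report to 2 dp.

θ* = 20.00

Range = 138 − 118 = 20.00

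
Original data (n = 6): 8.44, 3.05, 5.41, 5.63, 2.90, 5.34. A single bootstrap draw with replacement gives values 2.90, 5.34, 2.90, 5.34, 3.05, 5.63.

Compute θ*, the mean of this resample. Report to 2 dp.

θ* = 4.19

Mean = (2.90 + 5.34 + 2.90 + 5.34 + 3.05 + 5.63) / 6 = 25.160 / 6 = 4.19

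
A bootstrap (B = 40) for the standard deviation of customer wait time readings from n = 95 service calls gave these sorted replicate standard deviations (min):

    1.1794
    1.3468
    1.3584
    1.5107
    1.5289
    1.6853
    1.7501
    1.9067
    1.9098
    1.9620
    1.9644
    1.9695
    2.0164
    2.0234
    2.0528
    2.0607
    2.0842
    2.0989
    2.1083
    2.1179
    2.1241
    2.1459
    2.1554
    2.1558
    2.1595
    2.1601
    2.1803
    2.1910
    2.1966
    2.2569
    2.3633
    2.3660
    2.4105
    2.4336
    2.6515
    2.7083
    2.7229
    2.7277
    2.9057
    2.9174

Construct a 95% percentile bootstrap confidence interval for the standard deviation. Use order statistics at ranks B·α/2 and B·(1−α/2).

α = 0.05; lower rank = 40 × 0.025 = 1; upper rank = 40 × 0.975 = 39.
The 1st smallest replicate is 1.1794; the 39th is 2.9057.

(1.1794, 2.9057)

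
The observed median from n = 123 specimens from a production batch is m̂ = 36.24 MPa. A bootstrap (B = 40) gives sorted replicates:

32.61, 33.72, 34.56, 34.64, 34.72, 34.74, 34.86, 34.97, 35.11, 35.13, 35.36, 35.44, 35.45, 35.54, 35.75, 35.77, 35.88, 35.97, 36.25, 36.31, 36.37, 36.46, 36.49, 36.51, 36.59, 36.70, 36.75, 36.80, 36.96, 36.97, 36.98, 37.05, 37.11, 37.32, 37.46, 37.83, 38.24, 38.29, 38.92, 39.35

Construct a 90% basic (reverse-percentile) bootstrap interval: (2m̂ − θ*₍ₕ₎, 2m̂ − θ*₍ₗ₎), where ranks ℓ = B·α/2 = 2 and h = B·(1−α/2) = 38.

Percentile endpoints at ranks 2 and 38: θ*₍2₎ = 33.72, θ*₍38₎ = 38.29.
Basic interval reflects these around m̂:
  lower = 2 × 36.24 − 38.29 = 34.19
  upper = 2 × 36.24 − 33.72 = 38.76

(34.19, 38.76)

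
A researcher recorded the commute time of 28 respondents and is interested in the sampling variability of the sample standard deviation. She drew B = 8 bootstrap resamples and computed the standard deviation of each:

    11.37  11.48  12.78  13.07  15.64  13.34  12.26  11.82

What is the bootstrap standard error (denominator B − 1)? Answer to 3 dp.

Bootstrap SE is the standard deviation of the 8 replicate standard deviations.
Mean of replicates: (11.37 + 11.48 + 12.78 + 13.07 + 15.64 + 13.34 + 12.26 + 11.82) / 8 = 101.7600 / 8 = 12.7200
Sum of squared deviations: (−1.3500)² + (−1.2400)² + (+0.0600)² + (+0.3500)² + (+2.9200)² + (+0.6200)² + (−0.4600)² + (−0.9000)² = 13.4186
Variance = 13.4186 / 7 = 1.9169
SE* = √1.9169

SE* = 1.385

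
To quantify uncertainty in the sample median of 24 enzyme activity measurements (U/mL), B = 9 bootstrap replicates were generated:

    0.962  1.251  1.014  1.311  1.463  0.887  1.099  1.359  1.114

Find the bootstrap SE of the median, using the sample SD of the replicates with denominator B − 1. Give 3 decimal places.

Bootstrap SE is the standard deviation of the 9 replicate medians.
Mean of replicates: (0.962 + 1.251 + 1.014 + 1.311 + 1.463 + 0.887 + 1.099 + 1.359 + 1.114) / 9 = 10.4600 / 9 = 1.1622
Sum of squared deviations: (−0.2002)² + (+0.0888)² + (−0.1482)² + (+0.1488)² + (+0.3008)² + (−0.2752)² + (−0.0632)² + (+0.1968)² + (−0.0482)² = 0.3033
Variance = 0.3033 / 8 = 0.0379
SE* = √0.0379

SE* = 0.195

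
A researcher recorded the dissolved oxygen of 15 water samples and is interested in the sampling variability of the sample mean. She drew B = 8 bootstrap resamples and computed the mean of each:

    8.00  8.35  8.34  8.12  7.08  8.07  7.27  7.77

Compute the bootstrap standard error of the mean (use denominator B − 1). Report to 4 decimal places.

SE* = 0.4728

Bootstrap SE is the standard deviation of the 8 replicate means.
Mean of replicates: (8.00 + 8.35 + 8.34 + 8.12 + 7.08 + 8.07 + 7.27 + 7.77) / 8 = 63.00000 / 8 = 7.87500
Sum of squared deviations: (+0.12500)² + (+0.47500)² + (+0.46500)² + (+0.24500)² + (−0.79500)² + (+0.19500)² + (−0.60500)² + (−0.10500)² = 1.56460
Variance = 1.56460 / 7 = 0.22351
SE* = √0.22351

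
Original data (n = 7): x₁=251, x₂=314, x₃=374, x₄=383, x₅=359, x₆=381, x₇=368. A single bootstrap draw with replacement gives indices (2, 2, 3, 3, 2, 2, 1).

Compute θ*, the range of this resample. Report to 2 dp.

Resample values: 314, 314, 374, 374, 314, 314, 251.
Range = 374 − 251 = 123.00

θ* = 123.00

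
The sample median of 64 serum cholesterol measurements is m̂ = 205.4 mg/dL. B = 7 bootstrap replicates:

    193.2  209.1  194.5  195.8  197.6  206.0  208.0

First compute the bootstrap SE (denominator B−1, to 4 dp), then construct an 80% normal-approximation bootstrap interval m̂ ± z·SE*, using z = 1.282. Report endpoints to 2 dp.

Mean of replicates = 200.6000; sum of squared deviations = 280.1800; SE* = √(280.1800/6) = 6.8335
Margin = 1.282 × 6.8335 = 8.761
Interval: 205.4 ± 8.761

(196.64, 214.16)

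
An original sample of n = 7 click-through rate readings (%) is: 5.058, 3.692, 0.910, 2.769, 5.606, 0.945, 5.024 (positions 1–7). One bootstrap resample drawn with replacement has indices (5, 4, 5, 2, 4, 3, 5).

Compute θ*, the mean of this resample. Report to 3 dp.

θ* = 3.851

Resample values: 5.606, 2.769, 5.606, 3.692, 2.769, 0.910, 5.606.
Mean = (5.606 + 2.769 + 5.606 + 3.692 + 2.769 + 0.910 + 5.606) / 7 = 26.9580 / 7 = 3.851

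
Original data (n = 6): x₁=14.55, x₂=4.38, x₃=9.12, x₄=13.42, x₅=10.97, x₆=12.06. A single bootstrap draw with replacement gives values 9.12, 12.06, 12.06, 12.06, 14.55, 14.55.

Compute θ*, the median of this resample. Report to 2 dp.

θ* = 12.06

Sorted: 9.12, 12.06, 12.06, 12.06, 14.55, 14.55
Median = average of the two middle values = 12.06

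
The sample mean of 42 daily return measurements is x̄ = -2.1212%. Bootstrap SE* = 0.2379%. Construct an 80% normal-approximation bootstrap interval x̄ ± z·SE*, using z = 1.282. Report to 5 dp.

(-2.42619, -1.81621)

Margin = 1.282 × 0.2379 = 0.304988
Interval: -2.1212 ± 0.304988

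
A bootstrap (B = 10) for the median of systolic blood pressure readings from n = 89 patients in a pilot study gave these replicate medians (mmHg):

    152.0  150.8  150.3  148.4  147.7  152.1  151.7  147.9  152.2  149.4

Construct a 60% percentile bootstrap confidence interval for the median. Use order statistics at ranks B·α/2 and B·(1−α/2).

(147.9, 152.0)

Sorted replicates: 147.7, 147.9, 148.4, 149.4, 150.3, 150.8, 151.7, 152.0, 152.1, 152.2
α = 0.40; lower rank = 10 × 0.200 = 2; upper rank = 10 × 0.800 = 8.
The 2nd smallest replicate is 147.9; the 8th is 152.0.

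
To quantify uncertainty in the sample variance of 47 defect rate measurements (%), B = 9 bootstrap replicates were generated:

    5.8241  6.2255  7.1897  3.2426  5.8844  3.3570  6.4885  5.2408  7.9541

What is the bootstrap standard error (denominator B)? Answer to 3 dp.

SE* = 1.490

Bootstrap SE is the standard deviation of the 9 replicate variances.
Mean of replicates: (5.8241 + 6.2255 + 7.1897 + 3.2426 + 5.8844 + 3.3570 + 6.4885 + 5.2408 + 7.9541) / 9 = 51.40670 / 9 = 5.71186
Sum of squared deviations: (+0.11224)² + (+0.51364)² + (+1.47784)² + (−2.46926)² + (+0.17254)² + (−2.35486)² + (+0.77664)² + (−0.47106)² + (+2.24224)² = 19.98552
Variance = 19.98552 / 9 = 2.22061
SE* = √2.22061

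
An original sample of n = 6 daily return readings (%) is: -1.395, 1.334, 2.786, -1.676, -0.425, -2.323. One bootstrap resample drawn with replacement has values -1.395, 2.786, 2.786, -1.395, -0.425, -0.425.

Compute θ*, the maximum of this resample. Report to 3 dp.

θ* = 2.786

Maximum = 2.786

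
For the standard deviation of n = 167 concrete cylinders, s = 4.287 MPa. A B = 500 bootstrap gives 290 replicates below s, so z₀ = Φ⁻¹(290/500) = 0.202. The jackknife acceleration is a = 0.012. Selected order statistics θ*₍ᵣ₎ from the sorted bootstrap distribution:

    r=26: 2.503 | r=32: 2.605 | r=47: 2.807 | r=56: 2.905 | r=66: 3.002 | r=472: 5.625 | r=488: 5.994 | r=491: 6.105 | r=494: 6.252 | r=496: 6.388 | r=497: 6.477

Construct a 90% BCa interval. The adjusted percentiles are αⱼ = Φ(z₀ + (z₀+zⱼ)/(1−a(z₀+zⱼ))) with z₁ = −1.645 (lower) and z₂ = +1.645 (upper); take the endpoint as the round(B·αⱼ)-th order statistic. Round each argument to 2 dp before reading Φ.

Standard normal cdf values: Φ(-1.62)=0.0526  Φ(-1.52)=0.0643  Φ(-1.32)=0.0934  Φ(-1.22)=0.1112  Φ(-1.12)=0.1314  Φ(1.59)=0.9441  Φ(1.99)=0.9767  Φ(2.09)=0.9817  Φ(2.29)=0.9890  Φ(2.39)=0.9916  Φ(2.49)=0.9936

(2.905, 6.105)

Lower: z₀ + z₁ = 0.202 + (-1.645) = -1.443; 1 − a(z₀+z₁) = 1 − (0.012)(-1.443) = 1.0173; argument = 0.202 + (-1.443)/1.0173 = -1.2164 → -1.22.
α₁ = Φ(-1.22) = 0.1112; rank = round(500 × 0.1112) = 56; θ*₍56₎ = 2.905.
Upper: z₀ + z₂ = 1.847; 1 − a(z₀+z₂) = 0.9778; argument = 2.0909 → 2.09; α₂ = 0.9817; rank = 491; θ*₍491₎ = 6.105.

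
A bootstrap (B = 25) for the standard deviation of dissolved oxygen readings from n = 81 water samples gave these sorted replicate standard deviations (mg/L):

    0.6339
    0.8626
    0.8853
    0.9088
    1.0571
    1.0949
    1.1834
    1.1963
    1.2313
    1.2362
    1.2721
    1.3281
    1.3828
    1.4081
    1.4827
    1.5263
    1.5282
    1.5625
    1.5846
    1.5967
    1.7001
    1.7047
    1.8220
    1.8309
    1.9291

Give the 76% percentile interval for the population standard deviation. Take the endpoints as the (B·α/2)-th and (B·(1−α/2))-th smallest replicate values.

(0.8853, 1.7047)

α = 0.24; lower rank = 25 × 0.120 = 3; upper rank = 25 × 0.880 = 22.
The 3rd smallest replicate is 0.8853; the 22nd is 1.7047.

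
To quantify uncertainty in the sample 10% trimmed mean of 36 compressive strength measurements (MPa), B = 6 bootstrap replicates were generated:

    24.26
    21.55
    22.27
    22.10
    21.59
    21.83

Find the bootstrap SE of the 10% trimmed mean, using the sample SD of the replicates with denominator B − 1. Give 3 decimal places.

Bootstrap SE is the standard deviation of the 6 replicate 10% trimmed means.
Mean of replicates: (24.26 + 21.55 + 22.27 + 22.10 + 21.59 + 21.83) / 6 = 133.6000 / 6 = 22.2667
Sum of squared deviations: (+1.9933)² + (−0.7167)² + (+0.0033)² + (−0.1667)² + (−0.6767)² + (−0.4367)² = 5.1633
Variance = 5.1633 / 5 = 1.0327
SE* = √1.0327

SE* = 1.016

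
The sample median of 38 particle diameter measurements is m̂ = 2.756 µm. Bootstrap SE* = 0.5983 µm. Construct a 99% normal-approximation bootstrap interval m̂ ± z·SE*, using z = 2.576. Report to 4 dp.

(1.2148, 4.2972)

Margin = 2.576 × 0.5983 = 1.54122
Interval: 2.756 ± 1.54122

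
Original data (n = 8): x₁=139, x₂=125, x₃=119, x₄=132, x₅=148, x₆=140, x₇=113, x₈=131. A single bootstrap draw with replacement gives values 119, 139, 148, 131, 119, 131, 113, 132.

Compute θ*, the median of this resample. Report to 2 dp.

θ* = 131.00

Sorted: 113, 119, 119, 131, 131, 132, 139, 148
Median = average of the two middle values = 131.00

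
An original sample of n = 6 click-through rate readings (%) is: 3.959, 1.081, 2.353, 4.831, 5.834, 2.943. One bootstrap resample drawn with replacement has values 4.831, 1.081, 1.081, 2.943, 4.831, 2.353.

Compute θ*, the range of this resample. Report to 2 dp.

θ* = 3.75

Range = 4.831 − 1.081 = 3.75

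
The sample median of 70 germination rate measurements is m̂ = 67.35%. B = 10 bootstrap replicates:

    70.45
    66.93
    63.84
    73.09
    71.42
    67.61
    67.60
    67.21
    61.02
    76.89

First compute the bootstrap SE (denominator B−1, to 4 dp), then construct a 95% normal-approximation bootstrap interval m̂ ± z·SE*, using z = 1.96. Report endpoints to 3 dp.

Mean of replicates = 68.6060; sum of squared deviations = 187.0738; SE* = √(187.0738/9) = 4.5592
Margin = 1.96 × 4.5592 = 8.9360
Interval: 67.35 ± 8.9360

(58.414, 76.286)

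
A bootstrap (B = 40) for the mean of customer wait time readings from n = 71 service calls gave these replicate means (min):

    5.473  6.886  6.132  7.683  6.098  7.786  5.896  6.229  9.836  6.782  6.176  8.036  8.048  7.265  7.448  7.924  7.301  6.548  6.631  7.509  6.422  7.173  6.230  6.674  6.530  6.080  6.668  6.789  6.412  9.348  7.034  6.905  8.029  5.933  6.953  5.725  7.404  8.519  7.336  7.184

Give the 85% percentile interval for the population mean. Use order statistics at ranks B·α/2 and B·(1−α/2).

Sorted replicates: 5.473, 5.725, 5.896, 5.933, 6.080, 6.098, 6.132, 6.176, 6.229, 6.230, 6.412, 6.422, 6.530, 6.548, 6.631, 6.668, 6.674, 6.782, 6.789, 6.886, 6.905, 6.953, 7.034, 7.173, 7.184, 7.265, 7.301, 7.336, 7.404, 7.448, 7.509, 7.683, 7.786, 7.924, 8.029, 8.036, 8.048, 8.519, 9.348, 9.836
α = 0.15; lower rank = 40 × 0.075 = 3; upper rank = 40 × 0.925 = 37.
The 3rd smallest replicate is 5.896; the 37th is 8.048.

(5.896, 8.048)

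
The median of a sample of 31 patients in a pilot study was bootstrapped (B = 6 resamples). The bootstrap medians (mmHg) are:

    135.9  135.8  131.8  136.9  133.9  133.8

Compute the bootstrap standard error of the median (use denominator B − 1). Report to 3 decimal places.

SE* = 1.863

Bootstrap SE is the standard deviation of the 6 replicate medians.
Mean of replicates: (135.9 + 135.8 + 131.8 + 136.9 + 133.9 + 133.8) / 6 = 808.1000 / 6 = 134.6833
Sum of squared deviations: (+1.2167)² + (+1.1167)² + (−2.8833)² + (+2.2167)² + (−0.7833)² + (−0.8833)² = 17.3483
Variance = 17.3483 / 5 = 3.4697
SE* = √3.4697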